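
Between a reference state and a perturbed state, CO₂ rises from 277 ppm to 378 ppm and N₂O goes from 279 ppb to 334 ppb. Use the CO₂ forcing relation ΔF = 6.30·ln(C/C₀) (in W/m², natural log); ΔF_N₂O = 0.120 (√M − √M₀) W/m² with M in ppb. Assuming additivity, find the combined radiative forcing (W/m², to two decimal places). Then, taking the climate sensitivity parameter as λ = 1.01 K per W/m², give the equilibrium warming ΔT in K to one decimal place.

ΔF = 2.15 W/m²; ΔT = 2.2 K

CO₂: 6.30 × ln(378/277) = 6.30 × ln(1.36462) = 6.30 × 0.31088 = 1.9585 W/m².
N₂O: 0.120 × (√334 − √279) = 0.120 × (18.2757 − 16.7033) = 0.120 × 1.5724 = 0.1887 W/m².
Total ΔF = 1.9585 + 0.1887 = 2.1472 W/m².
ΔT = λ ΔF = 1.01 × 2.15 = 2.1715 K.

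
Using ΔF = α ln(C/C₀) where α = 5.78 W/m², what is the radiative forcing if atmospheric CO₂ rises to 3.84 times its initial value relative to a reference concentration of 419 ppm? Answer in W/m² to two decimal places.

ΔF = 7.78 W/m²

ΔF = 5.78 × ln(3.84) = 5.78 × 1.34547 = 7.7768 W/m².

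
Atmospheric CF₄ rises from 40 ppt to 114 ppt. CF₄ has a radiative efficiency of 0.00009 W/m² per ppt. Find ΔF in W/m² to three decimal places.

CF₄: ΔF = 0.00009 × (114 − 40) = 0.00009 × 74 = 0.0067 W/m².

ΔF = 0.007 W/m²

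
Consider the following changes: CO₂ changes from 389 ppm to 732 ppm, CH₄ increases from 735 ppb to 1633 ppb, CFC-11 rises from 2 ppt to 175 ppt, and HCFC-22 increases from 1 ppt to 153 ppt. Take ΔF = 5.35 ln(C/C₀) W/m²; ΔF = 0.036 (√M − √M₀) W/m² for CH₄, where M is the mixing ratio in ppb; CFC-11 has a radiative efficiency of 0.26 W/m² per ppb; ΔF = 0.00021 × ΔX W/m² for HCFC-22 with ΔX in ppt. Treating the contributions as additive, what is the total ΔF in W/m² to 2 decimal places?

ΔF = 3.94 W/m²

CO₂: 5.35 × ln(732/389) = 5.35 × ln(1.88175) = 5.35 × 0.63220 = 3.3823 W/m².
CH₄: 0.036 × (√1633 − √735) = 0.036 × (40.4104 − 27.1109) = 0.036 × 13.2995 = 0.4788 W/m².
CFC-11: Δ = 175 − 2 = 173 ppt = 0.173 ppb; ΔF = 0.26 × 0.173 = 0.0450 W/m².
HCFC-22: ΔF = 0.00021 × (153 − 1) = 0.00021 × 152 = 0.0319 W/m².
Total ΔF = 3.3823 + 0.4788 + 0.0450 + 0.0319 = 3.9380 W/m².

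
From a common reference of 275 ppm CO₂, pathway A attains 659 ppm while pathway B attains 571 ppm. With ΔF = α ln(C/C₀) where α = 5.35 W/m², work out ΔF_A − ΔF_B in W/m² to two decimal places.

ΔF_A = 5.35 ln(659/275) = 5.35 × 0.87395 = 4.6756 W/m².
ΔF_B = 5.35 ln(571/275) = 5.35 × 0.73062 = 3.9088 W/m².
Difference: 4.6756 − 3.9088 = 0.7668 W/m².

ΔF_A − ΔF_B = 0.77 W/m²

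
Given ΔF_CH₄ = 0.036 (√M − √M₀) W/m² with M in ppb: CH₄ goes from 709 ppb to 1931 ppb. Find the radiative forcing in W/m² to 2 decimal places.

ΔF = 0.62 W/m²

CH₄: 0.036 × (√1931 − √709) = 0.036 × (43.9431 − 26.6271) = 0.036 × 17.3160 = 0.6234 W/m².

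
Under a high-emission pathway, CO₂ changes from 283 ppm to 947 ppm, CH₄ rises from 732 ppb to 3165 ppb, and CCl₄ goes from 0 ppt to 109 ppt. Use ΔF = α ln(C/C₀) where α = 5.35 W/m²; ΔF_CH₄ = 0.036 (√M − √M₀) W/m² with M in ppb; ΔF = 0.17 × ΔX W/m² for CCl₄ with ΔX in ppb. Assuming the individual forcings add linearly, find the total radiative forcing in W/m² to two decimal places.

ΔF = 7.53 W/m²

CO₂: 5.35 × ln(947/283) = 5.35 × ln(3.34629) = 5.35 × 1.20785 = 6.4620 W/m².
CH₄: 0.036 × (√3165 − √732) = 0.036 × (56.2583 − 27.0555) = 0.036 × 29.2028 = 1.0513 W/m².
CCl₄: Δ = 109 − 0 = 109 ppt = 0.109 ppb; ΔF = 0.17 × 0.109 = 0.0185 W/m².
Total ΔF = 6.4620 + 1.0513 + 0.0185 = 7.5318 W/m².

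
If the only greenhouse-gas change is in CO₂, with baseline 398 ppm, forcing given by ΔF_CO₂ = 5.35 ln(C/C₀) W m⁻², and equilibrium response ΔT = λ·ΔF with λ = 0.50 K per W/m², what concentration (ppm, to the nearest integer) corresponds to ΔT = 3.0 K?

C ≈ 1222 ppm

Required forcing: ΔF = ΔT/λ = 3.0/0.50 = 6.0000 W/m².
Then ln(C/398) = ΔF/5.35 = 6.0000/5.35 = 1.12150.
So C = 398 × e^1.12150 = 398 × 3.06945 = 1221.64 ppm.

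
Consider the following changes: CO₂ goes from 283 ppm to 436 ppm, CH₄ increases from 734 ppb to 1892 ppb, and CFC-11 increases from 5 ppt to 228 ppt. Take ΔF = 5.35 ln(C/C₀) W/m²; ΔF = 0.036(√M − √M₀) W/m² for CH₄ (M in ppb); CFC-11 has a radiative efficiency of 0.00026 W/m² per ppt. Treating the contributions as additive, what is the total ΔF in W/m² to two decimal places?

ΔF = 2.96 W/m²

CO₂: 5.35 × ln(436/283) = 5.35 × ln(1.54064) = 5.35 × 0.43220 = 2.3123 W/m².
CH₄: 0.036 × (√1892 − √734) = 0.036 × (43.4971 − 27.0924) = 0.036 × 16.4047 = 0.5906 W/m².
CFC-11: ΔF = 0.00026 × (228 − 5) = 0.00026 × 223 = 0.0580 W/m².
Total ΔF = 2.3123 + 0.5906 + 0.0580 = 2.9609 W/m².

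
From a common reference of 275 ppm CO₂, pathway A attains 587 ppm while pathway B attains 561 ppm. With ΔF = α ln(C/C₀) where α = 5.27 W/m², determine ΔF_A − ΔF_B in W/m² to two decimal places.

ΔF_A − ΔF_B = 0.24 W/m²

ΔF_A = 5.27 ln(587/275) = 5.27 × 0.75825 = 3.9960 W/m².
ΔF_B = 5.27 ln(561/275) = 5.27 × 0.71295 = 3.7572 W/m².
Difference: 3.9960 − 3.7572 = 0.2388 W/m².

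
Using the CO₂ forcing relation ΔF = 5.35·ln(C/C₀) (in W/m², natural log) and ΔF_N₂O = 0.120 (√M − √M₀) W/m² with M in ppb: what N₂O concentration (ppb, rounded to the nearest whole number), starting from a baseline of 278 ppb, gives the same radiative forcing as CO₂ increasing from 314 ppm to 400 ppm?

M ≈ 754 ppb

CO₂ forcing: 5.35 × ln(400/314) = 5.35 × 0.242072 = 1.29509 W/m².
Set 0.120(√M − √278) = 1.29509: √M = 1.29509/0.120 + √278 = 10.7924 + 16.6733 = 27.4657.
M = (27.4657)² = 754.36 ppb.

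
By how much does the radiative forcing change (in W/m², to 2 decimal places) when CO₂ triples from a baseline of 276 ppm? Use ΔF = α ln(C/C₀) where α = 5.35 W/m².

ΔF = 5.88 W/m²

Because the forcing depends only on the ratio C/C₀, the initial concentration does not enter.
ΔF = 5.35 × ln(3) = 5.35 × 1.09861 = 5.8776 W/m².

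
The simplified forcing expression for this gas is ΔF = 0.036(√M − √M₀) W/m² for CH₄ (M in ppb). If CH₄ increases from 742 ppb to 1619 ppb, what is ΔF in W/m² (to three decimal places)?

CH₄: 0.036 × (√1619 − √742) = 0.036 × (40.2368 − 27.2397) = 0.036 × 12.9971 = 0.4679 W/m².

ΔF = 0.468 W/m²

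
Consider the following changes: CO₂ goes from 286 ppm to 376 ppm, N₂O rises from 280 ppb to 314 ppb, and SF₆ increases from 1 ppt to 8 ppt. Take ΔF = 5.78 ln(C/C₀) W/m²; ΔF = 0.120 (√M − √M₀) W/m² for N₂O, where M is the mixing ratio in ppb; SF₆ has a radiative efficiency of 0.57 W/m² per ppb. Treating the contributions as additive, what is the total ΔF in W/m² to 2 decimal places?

ΔF = 1.70 W/m²

CO₂: 5.78 × ln(376/286) = 5.78 × ln(1.31469) = 5.78 × 0.27360 = 1.5814 W/m².
N₂O: 0.120 × (√314 − √280) = 0.120 × (17.7200 − 16.7332) = 0.120 × 0.9868 = 0.1184 W/m².
SF₆: Δ = 8 − 1 = 7 ppt = 0.007 ppb; ΔF = 0.57 × 0.007 = 0.0040 W/m².
Total ΔF = 1.5814 + 0.1184 + 0.0040 = 1.7038 W/m².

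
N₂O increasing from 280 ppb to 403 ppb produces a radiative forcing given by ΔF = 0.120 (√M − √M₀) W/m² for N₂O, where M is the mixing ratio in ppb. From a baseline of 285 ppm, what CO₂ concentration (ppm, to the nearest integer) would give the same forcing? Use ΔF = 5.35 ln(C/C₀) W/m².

C ≈ 307 ppm

N₂O forcing: 0.120 × (√403 − √280) = 0.120 × (20.0749 − 16.7332) = 0.120 × 3.3417 = 0.40100 W/m².
Set 5.35 ln(C/285) = 0.40100: ln(C/285) = 0.40100/5.35 = 0.07495, so C = 285 × e^0.07495 = 285 × 1.07783 = 307.18 ppm.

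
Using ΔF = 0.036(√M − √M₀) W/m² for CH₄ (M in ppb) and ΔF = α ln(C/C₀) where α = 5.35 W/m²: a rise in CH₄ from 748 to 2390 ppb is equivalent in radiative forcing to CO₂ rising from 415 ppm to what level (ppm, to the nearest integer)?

CH₄ forcing: 0.036 × (√2390 − √748) = 0.036 × (48.8876 − 27.3496) = 0.036 × 21.5380 = 0.77537 W/m².
Set 5.35 ln(C/415) = 0.77537: ln(C/415) = 0.77537/5.35 = 0.14493, so C = 415 × e^0.14493 = 415 × 1.15596 = 479.72 ppm.

C ≈ 480 ppm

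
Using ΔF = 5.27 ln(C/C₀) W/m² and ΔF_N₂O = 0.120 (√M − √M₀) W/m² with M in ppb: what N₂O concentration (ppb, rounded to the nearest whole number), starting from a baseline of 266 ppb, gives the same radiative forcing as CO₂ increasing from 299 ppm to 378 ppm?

M ≈ 708 ppb

CO₂ forcing: 5.27 × ln(378/299) = 5.27 × 0.234451 = 1.23556 W/m².
Set 0.120(√M − √266) = 1.23556: √M = 1.23556/0.120 + √266 = 10.2963 + 16.3095 = 26.6058.
M = (26.6058)² = 707.87 ppb.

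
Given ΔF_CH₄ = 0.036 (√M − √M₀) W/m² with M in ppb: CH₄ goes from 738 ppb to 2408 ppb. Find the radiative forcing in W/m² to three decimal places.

ΔF = 0.789 W/m²

CH₄: 0.036 × (√2408 − √738) = 0.036 × (49.0714 − 27.1662) = 0.036 × 21.9052 = 0.7886 W/m².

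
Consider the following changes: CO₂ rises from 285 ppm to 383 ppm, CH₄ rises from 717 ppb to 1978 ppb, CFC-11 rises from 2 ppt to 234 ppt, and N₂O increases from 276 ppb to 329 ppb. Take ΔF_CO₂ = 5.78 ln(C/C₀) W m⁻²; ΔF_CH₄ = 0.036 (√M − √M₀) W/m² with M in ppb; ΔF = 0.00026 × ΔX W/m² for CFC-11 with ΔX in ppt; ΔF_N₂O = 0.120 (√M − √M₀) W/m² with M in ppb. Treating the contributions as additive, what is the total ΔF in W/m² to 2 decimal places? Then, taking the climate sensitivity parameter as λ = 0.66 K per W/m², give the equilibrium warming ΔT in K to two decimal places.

CO₂: 5.78 × ln(383/285) = 5.78 × ln(1.34386) = 5.78 × 0.29555 = 1.7083 W/m².
CH₄: 0.036 × (√1978 − √717) = 0.036 × (44.4747 − 26.7769) = 0.036 × 17.6978 = 0.6371 W/m².
CFC-11: ΔF = 0.00026 × (234 − 2) = 0.00026 × 232 = 0.0603 W/m².
N₂O: 0.120 × (√329 − √276) = 0.120 × (18.1384 − 16.6132) = 0.120 × 1.5252 = 0.1830 W/m².
Total ΔF = 1.7083 + 0.6371 + 0.0603 + 0.1830 = 2.5887 W/m².
ΔT = λ ΔF = 0.66 × 2.59 = 1.7094 K.

ΔF = 2.59 W/m²; ΔT = 1.71 K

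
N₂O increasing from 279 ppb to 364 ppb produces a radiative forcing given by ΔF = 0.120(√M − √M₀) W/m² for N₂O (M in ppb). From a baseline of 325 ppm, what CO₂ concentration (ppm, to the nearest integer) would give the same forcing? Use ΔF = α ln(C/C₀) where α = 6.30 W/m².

C ≈ 340 ppm

N₂O forcing: 0.120 × (√364 − √279) = 0.120 × (19.0788 − 16.7033) = 0.120 × 2.3755 = 0.28506 W/m².
Set 6.30 ln(C/325) = 0.28506: ln(C/325) = 0.28506/6.30 = 0.04525, so C = 325 × e^0.04525 = 325 × 1.04629 = 340.04 ppm.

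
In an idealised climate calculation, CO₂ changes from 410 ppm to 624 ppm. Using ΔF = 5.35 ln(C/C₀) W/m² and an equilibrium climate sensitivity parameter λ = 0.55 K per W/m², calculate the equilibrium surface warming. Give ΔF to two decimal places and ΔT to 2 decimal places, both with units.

CO₂: 5.35 × ln(624/410) = 5.35 × ln(1.52195) = 5.35 × 0.41999 = 2.2469 W/m².
ΔT = λ ΔF = 0.55 × 2.25 = 1.2375 K.

ΔF = 2.25 W/m²; ΔT = 1.24 K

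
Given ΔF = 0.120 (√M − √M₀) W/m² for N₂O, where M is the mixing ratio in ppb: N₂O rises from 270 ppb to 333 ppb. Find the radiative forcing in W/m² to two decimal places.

ΔF = 0.22 W/m²

N₂O: 0.120 × (√333 − √270) = 0.120 × (18.2483 − 16.4317) = 0.120 × 1.8166 = 0.2180 W/m².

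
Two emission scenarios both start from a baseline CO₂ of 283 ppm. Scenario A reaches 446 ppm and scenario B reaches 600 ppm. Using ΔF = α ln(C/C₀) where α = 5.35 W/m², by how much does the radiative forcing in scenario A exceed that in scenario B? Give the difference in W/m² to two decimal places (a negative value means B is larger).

ΔF_A = 5.35 ln(446/283) = 5.35 × 0.45487 = 2.4336 W/m².
ΔF_B = 5.35 ln(600/283) = 5.35 × 0.75148 = 4.0204 W/m².
Difference: 2.4336 − 4.0204 = -1.5868 W/m².

ΔF_A − ΔF_B = -1.59 W/m²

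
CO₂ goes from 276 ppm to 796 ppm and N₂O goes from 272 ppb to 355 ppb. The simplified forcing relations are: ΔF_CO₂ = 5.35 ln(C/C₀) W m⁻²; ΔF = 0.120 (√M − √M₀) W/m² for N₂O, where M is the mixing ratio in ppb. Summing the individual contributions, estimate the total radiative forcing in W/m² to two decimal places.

ΔF = 5.95 W/m²

CO₂: 5.35 × ln(796/276) = 5.35 × ln(2.88406) = 5.35 × 1.05920 = 5.6667 W/m².
N₂O: 0.120 × (√355 − √272) = 0.120 × (18.8414 − 16.4924) = 0.120 × 2.3490 = 0.2819 W/m².
Total ΔF = 5.6667 + 0.2819 = 5.9486 W/m².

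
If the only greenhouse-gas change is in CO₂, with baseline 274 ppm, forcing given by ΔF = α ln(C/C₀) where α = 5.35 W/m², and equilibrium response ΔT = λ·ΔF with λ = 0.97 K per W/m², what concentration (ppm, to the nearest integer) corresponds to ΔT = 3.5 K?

Required forcing: ΔF = ΔT/λ = 3.5/0.97 = 3.6082 W/m².
Then ln(C/274) = ΔF/5.35 = 3.6082/5.35 = 0.67443.
So C = 274 × e^0.67443 = 274 × 1.96291 = 537.84 ppm.

C ≈ 538 ppm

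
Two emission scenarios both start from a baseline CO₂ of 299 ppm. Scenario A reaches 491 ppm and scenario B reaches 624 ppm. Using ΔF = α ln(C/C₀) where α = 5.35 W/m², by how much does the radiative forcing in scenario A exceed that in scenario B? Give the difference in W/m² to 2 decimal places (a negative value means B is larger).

ΔF_A − ΔF_B = -1.28 W/m²

ΔF_A = 5.35 ln(491/299) = 5.35 × 0.49600 = 2.6536 W/m².
ΔF_B = 5.35 ln(624/299) = 5.35 × 0.73571 = 3.9360 W/m².
Difference: 2.6536 − 3.9360 = -1.2824 W/m².
(Equivalently, ΔF_A − ΔF_B = 5.35 ln(491/624) = 5.35 × -0.23971 = -1.2824 W/m².)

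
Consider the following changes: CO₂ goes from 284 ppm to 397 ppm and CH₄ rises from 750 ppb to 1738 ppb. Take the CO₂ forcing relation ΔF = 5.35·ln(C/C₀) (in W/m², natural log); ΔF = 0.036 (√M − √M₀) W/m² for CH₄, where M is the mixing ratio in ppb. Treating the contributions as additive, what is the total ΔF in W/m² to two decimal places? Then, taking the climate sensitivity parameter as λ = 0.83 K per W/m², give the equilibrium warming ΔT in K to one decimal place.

CO₂: 5.35 × ln(397/284) = 5.35 × ln(1.39789) = 5.35 × 0.33496 = 1.7920 W/m².
CH₄: 0.036 × (√1738 − √750) = 0.036 × (41.6893 − 27.3861) = 0.036 × 14.3032 = 0.5149 W/m².
Total ΔF = 1.7920 + 0.5149 = 2.3069 W/m².
ΔT = λ ΔF = 0.83 × 2.31 = 1.9173 K.

ΔF = 2.31 W/m²; ΔT = 1.9 K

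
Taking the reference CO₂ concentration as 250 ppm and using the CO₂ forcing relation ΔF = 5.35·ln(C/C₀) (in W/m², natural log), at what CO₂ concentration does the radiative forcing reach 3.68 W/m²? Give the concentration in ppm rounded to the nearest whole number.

Set 5.35 ln(C/250) = 3.68, so ln(C/250) = 3.68/5.35 = 0.68785.
Then C/250 = e^0.68785 = 1.98943, giving C = 250 × 1.98943 = 497.36 ppm.

C ≈ 497 ppm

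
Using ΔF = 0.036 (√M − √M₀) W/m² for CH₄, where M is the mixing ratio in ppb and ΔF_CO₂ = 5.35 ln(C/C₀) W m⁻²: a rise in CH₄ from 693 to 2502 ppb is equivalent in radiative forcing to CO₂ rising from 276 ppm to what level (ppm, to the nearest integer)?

CH₄ forcing: 0.036 × (√2502 − √693) = 0.036 × (50.0200 − 26.3249) = 0.036 × 23.6951 = 0.85302 W/m².
Set 5.35 ln(C/276) = 0.85302: ln(C/276) = 0.85302/5.35 = 0.15944, so C = 276 × e^0.15944 = 276 × 1.17285 = 323.71 ppm.

C ≈ 324 ppm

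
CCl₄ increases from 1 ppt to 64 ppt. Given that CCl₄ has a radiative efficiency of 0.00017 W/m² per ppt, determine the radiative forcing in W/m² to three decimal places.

CCl₄: ΔF = 0.00017 × (64 − 1) = 0.00017 × 63 = 0.0107 W/m².

ΔF = 0.011 W/m²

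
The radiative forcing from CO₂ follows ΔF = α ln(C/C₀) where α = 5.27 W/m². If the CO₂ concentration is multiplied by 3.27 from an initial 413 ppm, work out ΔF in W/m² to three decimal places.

ΔF = 6.244 W/m²

ΔF = 5.27 × ln(3.27) = 5.27 × 1.18479 = 6.2438 W/m².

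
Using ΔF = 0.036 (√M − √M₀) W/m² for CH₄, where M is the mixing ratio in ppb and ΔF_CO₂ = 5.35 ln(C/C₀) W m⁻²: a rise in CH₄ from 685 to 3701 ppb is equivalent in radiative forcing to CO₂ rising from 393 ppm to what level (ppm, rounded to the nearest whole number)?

CH₄ forcing: 0.036 × (√3701 − √685) = 0.036 × (60.8358 − 26.1725) = 0.036 × 34.6633 = 1.24788 W/m².
Set 5.35 ln(C/393) = 1.24788: ln(C/393) = 1.24788/5.35 = 0.23325, so C = 393 × e^0.23325 = 393 × 1.26270 = 496.24 ppm.

C ≈ 496 ppm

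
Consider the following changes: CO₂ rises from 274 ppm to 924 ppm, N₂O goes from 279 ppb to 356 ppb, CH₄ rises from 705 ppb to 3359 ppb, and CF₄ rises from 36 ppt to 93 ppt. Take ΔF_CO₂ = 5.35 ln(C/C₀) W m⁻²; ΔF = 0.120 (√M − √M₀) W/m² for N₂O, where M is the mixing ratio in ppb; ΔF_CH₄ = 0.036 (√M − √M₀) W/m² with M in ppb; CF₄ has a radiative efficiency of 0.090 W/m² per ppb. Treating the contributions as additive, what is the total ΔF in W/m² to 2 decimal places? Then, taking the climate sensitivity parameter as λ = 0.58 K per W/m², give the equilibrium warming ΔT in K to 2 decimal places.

CO₂: 5.35 × ln(924/274) = 5.35 × ln(3.37226) = 5.35 × 1.21558 = 6.5034 W/m².
N₂O: 0.120 × (√356 − √279) = 0.120 × (18.8680 − 16.7033) = 0.120 × 2.1647 = 0.2598 W/m².
CH₄: 0.036 × (√3359 − √705) = 0.036 × (57.9569 − 26.5518) = 0.036 × 31.4051 = 1.1306 W/m².
CF₄: Δ = 93 − 36 = 57 ppt = 0.057 ppb; ΔF = 0.090 × 0.057 = 0.0051 W/m².
Total ΔF = 6.5034 + 0.2598 + 1.1306 + 0.0051 = 7.8989 W/m².
ΔT = λ ΔF = 0.58 × 7.90 = 4.5820 K.

ΔF = 7.90 W/m²; ΔT = 4.58 K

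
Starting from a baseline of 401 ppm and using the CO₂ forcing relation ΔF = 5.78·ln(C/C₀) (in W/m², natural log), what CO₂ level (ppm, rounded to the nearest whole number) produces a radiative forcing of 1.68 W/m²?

C ≈ 536 ppm

Set 5.78 ln(C/401) = 1.68, so ln(C/401) = 1.68/5.78 = 0.29066.
Then C/401 = e^0.29066 = 1.33731, giving C = 401 × 1.33731 = 536.26 ppm.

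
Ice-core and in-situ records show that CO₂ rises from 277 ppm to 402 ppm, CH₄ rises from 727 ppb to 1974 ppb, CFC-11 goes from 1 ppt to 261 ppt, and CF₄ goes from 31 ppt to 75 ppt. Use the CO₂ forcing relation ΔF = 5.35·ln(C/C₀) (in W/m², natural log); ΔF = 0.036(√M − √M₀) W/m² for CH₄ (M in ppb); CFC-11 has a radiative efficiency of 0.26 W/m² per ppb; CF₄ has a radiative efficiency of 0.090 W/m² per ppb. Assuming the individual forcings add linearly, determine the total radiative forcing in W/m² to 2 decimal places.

CO₂: 5.35 × ln(402/277) = 5.35 × ln(1.45126) = 5.35 × 0.37243 = 1.9925 W/m².
CH₄: 0.036 × (√1974 − √727) = 0.036 × (44.4297 − 26.9629) = 0.036 × 17.4668 = 0.6288 W/m².
CFC-11: Δ = 261 − 1 = 260 ppt = 0.260 ppb; ΔF = 0.26 × 0.260 = 0.0676 W/m².
CF₄: Δ = 75 − 31 = 44 ppt = 0.044 ppb; ΔF = 0.090 × 0.044 = 0.0040 W/m².
Total ΔF = 1.9925 + 0.6288 + 0.0676 + 0.0040 = 2.6929 W/m².

ΔF = 2.69 W/m²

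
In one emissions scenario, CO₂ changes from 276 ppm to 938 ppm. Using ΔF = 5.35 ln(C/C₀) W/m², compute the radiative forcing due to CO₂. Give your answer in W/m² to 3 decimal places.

CO₂ absorption bands are partially saturated, so forcing scales with the logarithm of the concentration ratio.
CO₂: 5.35 × ln(938/276) = 5.35 × ln(3.39855) = 5.35 × 1.22335 = 6.5449 W/m².

ΔF = 6.545 W/m²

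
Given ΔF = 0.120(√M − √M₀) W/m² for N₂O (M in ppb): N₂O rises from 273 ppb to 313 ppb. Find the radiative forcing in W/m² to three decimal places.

ΔF = 0.140 W/m²

N₂O: 0.120 × (√313 − √273) = 0.120 × (17.6918 − 16.5227) = 0.120 × 1.1691 = 0.1403 W/m².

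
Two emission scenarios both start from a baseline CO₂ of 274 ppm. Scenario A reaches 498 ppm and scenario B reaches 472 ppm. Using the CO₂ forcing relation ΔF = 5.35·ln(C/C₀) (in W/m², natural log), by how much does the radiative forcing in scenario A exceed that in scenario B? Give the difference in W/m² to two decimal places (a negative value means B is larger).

ΔF_A − ΔF_B = 0.29 W/m²

ΔF_A = 5.35 ln(498/274) = 5.35 × 0.59747 = 3.1965 W/m².
ΔF_B = 5.35 ln(472/274) = 5.35 × 0.54385 = 2.9096 W/m².
Difference: 3.1965 − 2.9096 = 0.2869 W/m².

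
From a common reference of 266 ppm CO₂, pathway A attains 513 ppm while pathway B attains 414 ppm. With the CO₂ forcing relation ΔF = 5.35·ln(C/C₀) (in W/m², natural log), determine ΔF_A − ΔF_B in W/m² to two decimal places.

ΔF_A − ΔF_B = 1.15 W/m²

ΔF_A = 5.35 ln(513/266) = 5.35 × 0.65678 = 3.5138 W/m².
ΔF_B = 5.35 ln(414/266) = 5.35 × 0.44237 = 2.3667 W/m².
Difference: 3.5138 − 2.3667 = 1.1471 W/m².
(Equivalently, ΔF_A − ΔF_B = 5.35 ln(513/414) = 5.35 × 0.21441 = 1.1471 W/m².)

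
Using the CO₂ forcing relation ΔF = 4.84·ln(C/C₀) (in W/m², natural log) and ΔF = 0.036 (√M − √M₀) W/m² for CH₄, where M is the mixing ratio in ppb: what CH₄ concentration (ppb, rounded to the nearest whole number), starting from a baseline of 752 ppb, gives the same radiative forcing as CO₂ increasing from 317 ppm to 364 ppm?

CO₂ forcing: 4.84 × ln(364/317) = 4.84 × 0.138252 = 0.66914 W/m².
Set 0.036(√M − √752) = 0.66914: √M = 0.66914/0.036 + √752 = 18.5872 + 27.4226 = 46.0098.
M = (46.0098)² = 2116.90 ppb.

M ≈ 2117 ppb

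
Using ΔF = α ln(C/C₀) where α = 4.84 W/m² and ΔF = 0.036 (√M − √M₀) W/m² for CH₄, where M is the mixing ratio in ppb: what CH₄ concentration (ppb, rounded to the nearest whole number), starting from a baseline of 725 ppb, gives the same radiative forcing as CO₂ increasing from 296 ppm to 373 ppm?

M ≈ 3365 ppb

CO₂ forcing: 4.84 × ln(373/296) = 4.84 × 0.231219 = 1.11910 W/m².
Set 0.036(√M − √725) = 1.11910: √M = 1.11910/0.036 + √725 = 31.0861 + 26.9258 = 58.0119.
M = (58.0119)² = 3365.38 ppb.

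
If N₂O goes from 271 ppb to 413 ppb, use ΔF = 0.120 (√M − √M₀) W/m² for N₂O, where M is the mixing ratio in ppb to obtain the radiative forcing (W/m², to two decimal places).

N₂O: 0.120 × (√413 − √271) = 0.120 × (20.3224 − 16.4621) = 0.120 × 3.8603 = 0.4632 W/m².

ΔF = 0.46 W/m²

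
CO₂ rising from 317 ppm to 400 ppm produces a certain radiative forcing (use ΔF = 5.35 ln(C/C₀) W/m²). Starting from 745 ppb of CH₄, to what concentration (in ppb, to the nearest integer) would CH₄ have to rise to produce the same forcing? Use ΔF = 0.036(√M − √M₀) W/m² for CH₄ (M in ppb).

CO₂ forcing: 5.35 × ln(400/317) = 5.35 × 0.232563 = 1.24421 W/m².
Set 0.036(√M − √745) = 1.24421: √M = 1.24421/0.036 + √745 = 34.5614 + 27.2947 = 61.8561.
M = (61.8561)² = 3826.18 ppb.

M ≈ 3826 ppb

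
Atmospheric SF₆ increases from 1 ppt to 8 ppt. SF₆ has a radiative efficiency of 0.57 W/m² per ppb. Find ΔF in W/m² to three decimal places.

ΔF = 0.004 W/m²

SF₆: Δ = 8 − 1 = 7 ppt = 0.007 ppb; ΔF = 0.57 × 0.007 = 0.0040 W/m².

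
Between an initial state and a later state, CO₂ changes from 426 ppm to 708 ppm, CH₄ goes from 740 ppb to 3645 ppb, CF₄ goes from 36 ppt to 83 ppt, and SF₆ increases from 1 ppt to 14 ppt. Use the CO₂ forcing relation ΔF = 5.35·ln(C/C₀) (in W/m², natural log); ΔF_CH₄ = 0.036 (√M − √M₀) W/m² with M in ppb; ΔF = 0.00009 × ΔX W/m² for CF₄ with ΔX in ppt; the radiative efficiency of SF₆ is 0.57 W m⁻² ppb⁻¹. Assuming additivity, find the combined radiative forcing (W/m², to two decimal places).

CO₂: 5.35 × ln(708/426) = 5.35 × ln(1.66197) = 5.35 × 0.50800 = 2.7178 W/m².
CH₄: 0.036 × (√3645 − √740) = 0.036 × (60.3738 − 27.2029) = 0.036 × 33.1709 = 1.1942 W/m².
CF₄: ΔF = 0.00009 × (83 − 36) = 0.00009 × 47 = 0.0042 W/m².
SF₆: Δ = 14 − 1 = 13 ppt = 0.013 ppb; ΔF = 0.57 × 0.013 = 0.0074 W/m².
Total ΔF = 2.7178 + 1.1942 + 0.0042 + 0.0074 = 3.9236 W/m².

ΔF = 3.92 W/m²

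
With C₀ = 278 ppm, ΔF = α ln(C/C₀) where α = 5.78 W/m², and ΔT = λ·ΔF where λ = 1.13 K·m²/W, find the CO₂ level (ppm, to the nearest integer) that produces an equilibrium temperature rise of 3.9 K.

Required forcing: ΔF = ΔT/λ = 3.9/1.13 = 3.4513 W/m².
Then ln(C/278) = ΔF/5.78 = 3.4513/5.78 = 0.59711.
So C = 278 × e^0.59711 = 278 × 1.81686 = 505.09 ppm.

C ≈ 505 ppm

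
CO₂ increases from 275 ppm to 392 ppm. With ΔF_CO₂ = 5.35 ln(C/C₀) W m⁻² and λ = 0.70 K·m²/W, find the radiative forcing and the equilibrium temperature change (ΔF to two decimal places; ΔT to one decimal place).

CO₂: 5.35 × ln(392/275) = 5.35 × ln(1.42545) = 5.35 × 0.35449 = 1.8965 W/m².
ΔT = λ ΔF = 0.70 × 1.90 = 1.3300 K.

ΔF = 1.90 W/m²; ΔT = 1.3 K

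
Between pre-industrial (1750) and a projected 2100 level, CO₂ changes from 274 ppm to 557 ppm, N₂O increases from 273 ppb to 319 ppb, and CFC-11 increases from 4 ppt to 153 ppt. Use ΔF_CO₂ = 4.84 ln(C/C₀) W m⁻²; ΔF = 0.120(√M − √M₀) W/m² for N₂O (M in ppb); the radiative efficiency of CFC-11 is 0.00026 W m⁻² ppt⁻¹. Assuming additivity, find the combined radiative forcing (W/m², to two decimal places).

ΔF = 3.63 W/m²

CO₂: 4.84 × ln(557/274) = 4.84 × ln(2.03285) = 4.84 × 0.70944 = 3.4337 W/m².
N₂O: 0.120 × (√319 − √273) = 0.120 × (17.8606 − 16.5227) = 0.120 × 1.3379 = 0.1605 W/m².
CFC-11: ΔF = 0.00026 × (153 − 4) = 0.00026 × 149 = 0.0387 W/m².
Total ΔF = 3.4337 + 0.1605 + 0.0387 = 3.6329 W/m².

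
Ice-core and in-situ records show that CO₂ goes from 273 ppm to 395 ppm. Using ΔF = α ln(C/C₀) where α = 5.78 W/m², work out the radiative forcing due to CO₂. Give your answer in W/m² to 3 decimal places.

CO₂ absorption bands are partially saturated, so forcing scales with the logarithm of the concentration ratio.
CO₂: 5.78 × ln(395/273) = 5.78 × ln(1.44689) = 5.78 × 0.36942 = 2.1352 W/m².

ΔF = 2.135 W/m²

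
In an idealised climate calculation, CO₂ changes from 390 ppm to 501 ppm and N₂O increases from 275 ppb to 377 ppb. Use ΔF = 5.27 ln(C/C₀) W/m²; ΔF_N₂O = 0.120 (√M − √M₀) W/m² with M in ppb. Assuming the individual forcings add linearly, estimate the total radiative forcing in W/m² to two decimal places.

CO₂: 5.27 × ln(501/390) = 5.27 × ln(1.28462) = 5.27 × 0.25046 = 1.3199 W/m².
N₂O: 0.120 × (√377 − √275) = 0.120 × (19.4165 − 16.5831) = 0.120 × 2.8334 = 0.3400 W/m².
Total ΔF = 1.3199 + 0.3400 = 1.6599 W/m².

ΔF = 1.66 W/m²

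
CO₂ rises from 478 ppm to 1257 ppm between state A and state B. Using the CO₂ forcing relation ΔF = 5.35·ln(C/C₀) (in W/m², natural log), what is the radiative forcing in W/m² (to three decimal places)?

CO₂: 5.35 × ln(1257/478) = 5.35 × ln(2.62971) = 5.35 × 0.96687 = 5.1728 W/m².

ΔF = 5.173 W/m²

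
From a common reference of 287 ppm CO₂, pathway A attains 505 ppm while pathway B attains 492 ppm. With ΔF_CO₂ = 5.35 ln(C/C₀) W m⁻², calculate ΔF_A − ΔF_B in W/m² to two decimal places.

ΔF_A − ΔF_B = 0.14 W/m²

ΔF_A = 5.35 ln(505/287) = 5.35 × 0.56508 = 3.0232 W/m².
ΔF_B = 5.35 ln(492/287) = 5.35 × 0.53900 = 2.8837 W/m².
Difference: 3.0232 − 2.8837 = 0.1395 W/m².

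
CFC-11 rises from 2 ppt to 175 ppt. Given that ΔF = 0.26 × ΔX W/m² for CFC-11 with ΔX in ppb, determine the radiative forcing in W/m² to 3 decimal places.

ΔF = 0.045 W/m²

CFC-11: Δ = 175 − 2 = 173 ppt = 0.173 ppb; ΔF = 0.26 × 0.173 = 0.0450 W/m².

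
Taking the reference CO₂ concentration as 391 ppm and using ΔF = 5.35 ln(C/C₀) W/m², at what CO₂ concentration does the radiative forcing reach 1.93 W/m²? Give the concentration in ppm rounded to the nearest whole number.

Set 5.35 ln(C/391) = 1.93, so ln(C/391) = 1.93/5.35 = 0.36075.
Then C/391 = e^0.36075 = 1.43440, giving C = 391 × 1.43440 = 560.85 ppm.

C ≈ 561 ppm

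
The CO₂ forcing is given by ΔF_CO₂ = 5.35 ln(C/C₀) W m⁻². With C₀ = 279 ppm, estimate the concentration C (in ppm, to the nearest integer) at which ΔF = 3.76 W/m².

Set 5.35 ln(C/279) = 3.76, so ln(C/279) = 3.76/5.35 = 0.70280.
Then C/279 = e^0.70280 = 2.01940, giving C = 279 × 2.01940 = 563.41 ppm.

C ≈ 563 ppm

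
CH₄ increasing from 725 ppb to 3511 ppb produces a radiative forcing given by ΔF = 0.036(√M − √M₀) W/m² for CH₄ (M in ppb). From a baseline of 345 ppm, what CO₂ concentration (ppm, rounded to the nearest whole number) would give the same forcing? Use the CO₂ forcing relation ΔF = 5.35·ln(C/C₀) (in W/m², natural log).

CH₄ forcing: 0.036 × (√3511 − √725) = 0.036 × (59.2537 − 26.9258) = 0.036 × 32.3279 = 1.16380 W/m².
Set 5.35 ln(C/345) = 1.16380: ln(C/345) = 1.16380/5.35 = 0.21753, so C = 345 × e^0.21753 = 345 × 1.24300 = 428.84 ppm.

C ≈ 429 ppm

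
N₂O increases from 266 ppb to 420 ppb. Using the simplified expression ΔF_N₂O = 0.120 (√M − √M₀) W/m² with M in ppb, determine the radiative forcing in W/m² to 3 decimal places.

N₂O: 0.120 × (√420 − √266) = 0.120 × (20.4939 − 16.3095) = 0.120 × 4.1844 = 0.5021 W/m².

ΔF = 0.502 W/m²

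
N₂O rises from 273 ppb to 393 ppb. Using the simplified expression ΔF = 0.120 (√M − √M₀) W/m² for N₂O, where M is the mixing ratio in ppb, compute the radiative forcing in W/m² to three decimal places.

N₂O: 0.120 × (√393 − √273) = 0.120 × (19.8242 − 16.5227) = 0.120 × 3.3015 = 0.3962 W/m².

ΔF = 0.396 W/m²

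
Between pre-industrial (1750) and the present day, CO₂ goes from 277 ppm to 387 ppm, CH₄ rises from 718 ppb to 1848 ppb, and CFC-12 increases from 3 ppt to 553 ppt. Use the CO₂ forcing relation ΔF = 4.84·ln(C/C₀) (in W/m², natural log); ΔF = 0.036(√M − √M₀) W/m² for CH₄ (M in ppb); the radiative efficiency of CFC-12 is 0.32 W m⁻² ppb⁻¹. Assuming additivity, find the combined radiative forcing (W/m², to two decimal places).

CO₂: 4.84 × ln(387/277) = 4.84 × ln(1.39711) = 4.84 × 0.33441 = 1.6185 W/m².
CH₄: 0.036 × (√1848 − √718) = 0.036 × (42.9884 − 26.7955) = 0.036 × 16.1929 = 0.5829 W/m².
CFC-12: Δ = 553 − 3 = 550 ppt = 0.550 ppb; ΔF = 0.32 × 0.550 = 0.1760 W/m².
Total ΔF = 1.6185 + 0.5829 + 0.1760 = 2.3774 W/m².

ΔF = 2.38 W/m²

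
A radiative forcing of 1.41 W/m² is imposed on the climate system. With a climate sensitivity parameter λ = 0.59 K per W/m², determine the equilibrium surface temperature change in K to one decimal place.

ΔT = 0.8 K

ΔT = λ ΔF = 0.59 × 1.41 = 0.8319 K.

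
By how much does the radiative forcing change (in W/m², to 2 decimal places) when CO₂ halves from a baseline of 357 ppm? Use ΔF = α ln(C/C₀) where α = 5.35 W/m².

ΔF = -3.71 W/m²

ΔF = 5.35 × ln(0.5) = 5.35 × -0.69315 = -3.7084 W/m².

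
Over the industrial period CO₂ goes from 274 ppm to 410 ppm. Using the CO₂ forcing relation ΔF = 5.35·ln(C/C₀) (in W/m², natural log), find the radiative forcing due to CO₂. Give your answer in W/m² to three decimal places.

ΔF = 2.156 W/m²

CO₂ absorption bands are partially saturated, so forcing scales with the logarithm of the concentration ratio.
CO₂: 5.35 × ln(410/274) = 5.35 × ln(1.49635) = 5.35 × 0.40303 = 2.1562 W/m².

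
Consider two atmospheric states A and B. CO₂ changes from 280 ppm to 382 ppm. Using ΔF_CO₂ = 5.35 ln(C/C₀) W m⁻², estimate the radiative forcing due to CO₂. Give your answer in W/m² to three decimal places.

CO₂: 5.35 × ln(382/280) = 5.35 × ln(1.36429) = 5.35 × 0.31063 = 1.6619 W/m².

ΔF = 1.662 W/m²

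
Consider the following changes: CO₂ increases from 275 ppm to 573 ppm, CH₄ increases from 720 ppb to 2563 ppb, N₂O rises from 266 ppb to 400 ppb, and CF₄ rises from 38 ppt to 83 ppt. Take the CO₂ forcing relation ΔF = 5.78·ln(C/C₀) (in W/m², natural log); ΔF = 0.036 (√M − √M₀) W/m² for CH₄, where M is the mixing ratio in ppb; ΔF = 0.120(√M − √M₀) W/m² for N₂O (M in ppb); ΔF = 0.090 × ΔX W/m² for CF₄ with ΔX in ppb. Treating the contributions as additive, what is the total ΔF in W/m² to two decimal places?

CO₂: 5.78 × ln(573/275) = 5.78 × ln(2.08364) = 5.78 × 0.73412 = 4.2432 W/m².
CH₄: 0.036 × (√2563 − √720) = 0.036 × (50.6261 − 26.8328) = 0.036 × 23.7933 = 0.8566 W/m².
N₂O: 0.120 × (√400 − √266) = 0.120 × (20.0000 − 16.3095) = 0.120 × 3.6905 = 0.4429 W/m².
CF₄: Δ = 83 − 38 = 45 ppt = 0.045 ppb; ΔF = 0.090 × 0.045 = 0.0041 W/m².
Total ΔF = 4.2432 + 0.8566 + 0.4429 + 0.0041 = 5.5468 W/m².

ΔF = 5.55 W/m²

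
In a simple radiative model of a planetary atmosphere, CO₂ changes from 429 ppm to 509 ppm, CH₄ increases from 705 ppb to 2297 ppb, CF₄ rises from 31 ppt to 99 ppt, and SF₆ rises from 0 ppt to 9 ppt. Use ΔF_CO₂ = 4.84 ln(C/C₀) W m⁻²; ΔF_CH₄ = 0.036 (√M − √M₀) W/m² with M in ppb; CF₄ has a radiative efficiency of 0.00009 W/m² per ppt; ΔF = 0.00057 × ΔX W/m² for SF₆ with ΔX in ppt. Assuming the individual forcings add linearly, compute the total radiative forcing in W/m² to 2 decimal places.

CO₂: 4.84 × ln(509/429) = 4.84 × ln(1.18648) = 4.84 × 0.17099 = 0.8276 W/m².
CH₄: 0.036 × (√2297 − √705) = 0.036 × (47.9270 − 26.5518) = 0.036 × 21.3752 = 0.7695 W/m².
CF₄: ΔF = 0.00009 × (99 − 31) = 0.00009 × 68 = 0.0061 W/m².
SF₆: ΔF = 0.00057 × (9 − 0) = 0.00057 × 9 = 0.0051 W/m².
Total ΔF = 0.8276 + 0.7695 + 0.0061 + 0.0051 = 1.6083 W/m².

ΔF = 1.61 W/m²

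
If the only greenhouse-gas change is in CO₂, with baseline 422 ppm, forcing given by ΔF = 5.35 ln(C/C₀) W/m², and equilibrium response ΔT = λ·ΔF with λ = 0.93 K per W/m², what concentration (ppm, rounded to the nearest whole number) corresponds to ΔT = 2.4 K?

Required forcing: ΔF = ΔT/λ = 2.4/0.93 = 2.5806 W/m².
Then ln(C/422) = ΔF/5.35 = 2.5806/5.35 = 0.48236.
So C = 422 × e^0.48236 = 422 × 1.61989 = 683.59 ppm.

C ≈ 684 ppm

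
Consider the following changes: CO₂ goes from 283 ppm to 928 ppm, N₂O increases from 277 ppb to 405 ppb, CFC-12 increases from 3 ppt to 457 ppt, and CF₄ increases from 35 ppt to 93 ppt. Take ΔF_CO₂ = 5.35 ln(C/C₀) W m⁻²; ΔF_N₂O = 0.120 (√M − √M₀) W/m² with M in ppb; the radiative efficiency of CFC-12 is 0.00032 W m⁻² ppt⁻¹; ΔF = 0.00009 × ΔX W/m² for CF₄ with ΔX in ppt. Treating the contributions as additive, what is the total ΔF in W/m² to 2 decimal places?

ΔF = 6.92 W/m²

CO₂: 5.35 × ln(928/283) = 5.35 × ln(3.27915) = 5.35 × 1.18758 = 6.3536 W/m².
N₂O: 0.120 × (√405 − √277) = 0.120 × (20.1246 − 16.6433) = 0.120 × 3.4813 = 0.4178 W/m².
CFC-12: ΔF = 0.00032 × (457 − 3) = 0.00032 × 454 = 0.1453 W/m².
CF₄: ΔF = 0.00009 × (93 − 35) = 0.00009 × 58 = 0.0052 W/m².
Total ΔF = 6.3536 + 0.4178 + 0.1453 + 0.0052 = 6.9219 W/m².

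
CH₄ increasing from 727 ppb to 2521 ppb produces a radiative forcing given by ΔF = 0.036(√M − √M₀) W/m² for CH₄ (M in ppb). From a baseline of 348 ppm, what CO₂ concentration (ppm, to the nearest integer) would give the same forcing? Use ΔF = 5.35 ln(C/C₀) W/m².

CH₄ forcing: 0.036 × (√2521 − √727) = 0.036 × (50.2096 − 26.9629) = 0.036 × 23.2467 = 0.83688 W/m².
Set 5.35 ln(C/348) = 0.83688: ln(C/348) = 0.83688/5.35 = 0.15643, so C = 348 × e^0.15643 = 348 × 1.16933 = 406.93 ppm.

C ≈ 407 ppm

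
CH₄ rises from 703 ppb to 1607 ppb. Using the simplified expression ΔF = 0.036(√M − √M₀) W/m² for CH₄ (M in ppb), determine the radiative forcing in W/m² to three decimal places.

ΔF = 0.489 W/m²

CH₄: 0.036 × (√1607 − √703) = 0.036 × (40.0874 − 26.5141) = 0.036 × 13.5733 = 0.4886 W/m².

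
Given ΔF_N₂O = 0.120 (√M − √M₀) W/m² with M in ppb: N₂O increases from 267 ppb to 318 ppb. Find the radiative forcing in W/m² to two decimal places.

ΔF = 0.18 W/m²

N₂O: 0.120 × (√318 − √267) = 0.120 × (17.8326 − 16.3401) = 0.120 × 1.4925 = 0.1791 W/m².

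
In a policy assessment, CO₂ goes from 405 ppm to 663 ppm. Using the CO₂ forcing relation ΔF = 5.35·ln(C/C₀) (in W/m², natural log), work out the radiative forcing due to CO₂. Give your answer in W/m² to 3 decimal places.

CO₂: 5.35 × ln(663/405) = 5.35 × ln(1.63704) = 5.35 × 0.49289 = 2.6370 W/m².

ΔF = 2.637 W/m²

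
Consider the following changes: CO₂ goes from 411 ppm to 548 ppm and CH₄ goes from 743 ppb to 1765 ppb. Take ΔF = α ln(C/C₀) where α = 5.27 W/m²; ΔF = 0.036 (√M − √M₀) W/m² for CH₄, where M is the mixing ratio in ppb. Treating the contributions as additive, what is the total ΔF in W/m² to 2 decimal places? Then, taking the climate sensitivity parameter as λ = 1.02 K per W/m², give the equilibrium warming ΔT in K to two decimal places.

CO₂: 5.27 × ln(548/411) = 5.27 × ln(1.33333) = 5.27 × 0.28768 = 1.5161 W/m².
CH₄: 0.036 × (√1765 − √743) = 0.036 × (42.0119 − 27.2580) = 0.036 × 14.7539 = 0.5311 W/m².
Total ΔF = 1.5161 + 0.5311 = 2.0472 W/m².
ΔT = λ ΔF = 1.02 × 2.05 = 2.0910 K.

ΔF = 2.05 W/m²; ΔT = 2.09 K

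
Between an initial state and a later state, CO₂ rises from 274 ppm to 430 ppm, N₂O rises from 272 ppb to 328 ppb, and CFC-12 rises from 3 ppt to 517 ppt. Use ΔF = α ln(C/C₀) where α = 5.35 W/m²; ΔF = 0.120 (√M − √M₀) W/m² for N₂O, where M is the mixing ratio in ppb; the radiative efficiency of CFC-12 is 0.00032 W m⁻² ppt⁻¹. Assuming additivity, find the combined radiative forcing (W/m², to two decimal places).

ΔF = 2.77 W/m²

CO₂: 5.35 × ln(430/274) = 5.35 × ln(1.56934) = 5.35 × 0.45066 = 2.4110 W/m².
N₂O: 0.120 × (√328 − √272) = 0.120 × (18.1108 − 16.4924) = 0.120 × 1.6184 = 0.1942 W/m².
CFC-12: ΔF = 0.00032 × (517 − 3) = 0.00032 × 514 = 0.1645 W/m².
Total ΔF = 2.4110 + 0.1942 + 0.1645 = 2.7697 W/m².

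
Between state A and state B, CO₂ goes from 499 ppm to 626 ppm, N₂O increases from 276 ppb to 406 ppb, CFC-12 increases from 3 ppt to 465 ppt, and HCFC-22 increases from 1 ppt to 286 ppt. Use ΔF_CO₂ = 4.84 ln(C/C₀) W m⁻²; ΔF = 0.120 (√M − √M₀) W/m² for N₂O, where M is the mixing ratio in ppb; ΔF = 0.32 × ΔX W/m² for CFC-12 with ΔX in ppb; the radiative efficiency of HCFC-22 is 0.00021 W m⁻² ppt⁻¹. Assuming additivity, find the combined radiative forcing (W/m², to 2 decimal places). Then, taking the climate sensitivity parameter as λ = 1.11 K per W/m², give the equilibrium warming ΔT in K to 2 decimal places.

CO₂: 4.84 × ln(626/499) = 4.84 × ln(1.25451) = 4.84 × 0.22675 = 1.0975 W/m².
N₂O: 0.120 × (√406 − √276) = 0.120 × (20.1494 − 16.6132) = 0.120 × 3.5362 = 0.4243 W/m².
CFC-12: Δ = 465 − 3 = 462 ppt = 0.462 ppb; ΔF = 0.32 × 0.462 = 0.1478 W/m².
HCFC-22: ΔF = 0.00021 × (286 − 1) = 0.00021 × 285 = 0.0599 W/m².
Total ΔF = 1.0975 + 0.4243 + 0.1478 + 0.0599 = 1.7295 W/m².
ΔT = λ ΔF = 1.11 × 1.73 = 1.9203 K.

ΔF = 1.73 W/m²; ΔT = 1.92 K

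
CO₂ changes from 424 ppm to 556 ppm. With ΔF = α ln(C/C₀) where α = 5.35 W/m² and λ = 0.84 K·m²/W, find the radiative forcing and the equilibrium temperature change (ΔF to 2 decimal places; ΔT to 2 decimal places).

ΔF = 1.45 W/m²; ΔT = 1.22 K

CO₂: 5.35 × ln(556/424) = 5.35 × ln(1.31132) = 5.35 × 0.27103 = 1.4500 W/m².
ΔT = λ ΔF = 0.84 × 1.45 = 1.2180 K.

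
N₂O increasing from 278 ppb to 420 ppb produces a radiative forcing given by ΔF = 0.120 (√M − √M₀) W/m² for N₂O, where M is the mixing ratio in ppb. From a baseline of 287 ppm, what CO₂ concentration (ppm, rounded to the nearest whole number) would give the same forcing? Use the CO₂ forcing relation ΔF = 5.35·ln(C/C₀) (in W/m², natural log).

C ≈ 313 ppm

N₂O forcing: 0.120 × (√420 − √278) = 0.120 × (20.4939 − 16.6733) = 0.120 × 3.8206 = 0.45847 W/m².
Set 5.35 ln(C/287) = 0.45847: ln(C/287) = 0.45847/5.35 = 0.08570, so C = 287 × e^0.08570 = 287 × 1.08948 = 312.68 ppm.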